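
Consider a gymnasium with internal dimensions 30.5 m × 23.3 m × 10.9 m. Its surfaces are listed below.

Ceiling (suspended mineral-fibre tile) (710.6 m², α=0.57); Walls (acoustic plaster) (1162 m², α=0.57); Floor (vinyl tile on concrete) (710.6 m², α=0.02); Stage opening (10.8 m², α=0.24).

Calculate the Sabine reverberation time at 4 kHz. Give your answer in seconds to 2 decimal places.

Summing Sᵢαᵢ: 405.042 + 662.340 + 14.212 + 2.592 → A = 1084.186 sabins.
V = 30.5·23.3·10.9 = 7746.085 m³.
T = 0.161 V/A = 0.161·7746.085/1084.186 = 1.15 s.

1.15 s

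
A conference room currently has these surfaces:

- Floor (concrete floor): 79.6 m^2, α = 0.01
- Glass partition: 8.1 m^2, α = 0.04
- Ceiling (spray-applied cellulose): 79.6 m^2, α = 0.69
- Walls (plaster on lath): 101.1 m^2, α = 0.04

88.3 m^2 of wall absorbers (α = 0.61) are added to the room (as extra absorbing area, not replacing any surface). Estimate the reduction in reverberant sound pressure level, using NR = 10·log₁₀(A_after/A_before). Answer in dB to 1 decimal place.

Equivalent absorption area: A_before = 79.6·0.01 + 8.1·0.04 + 79.6·0.69 + 101.1·0.04 = 60.088 m^2.
Treatment contributes 88.3·0.61 = 53.863 sabins.
New total A_after = 113.951 sabins.
NR = 10·log₁₀(113.951/60.088) = 2.8 dB.

2.8 dB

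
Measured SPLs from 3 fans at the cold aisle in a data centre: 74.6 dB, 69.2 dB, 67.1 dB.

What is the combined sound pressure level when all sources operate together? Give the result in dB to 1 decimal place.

76.3 dB

Σ 10^(Lᵢ/10) = 4.229e+07.
Back to dB: 10·log₁₀ Σ = 76.3 dB.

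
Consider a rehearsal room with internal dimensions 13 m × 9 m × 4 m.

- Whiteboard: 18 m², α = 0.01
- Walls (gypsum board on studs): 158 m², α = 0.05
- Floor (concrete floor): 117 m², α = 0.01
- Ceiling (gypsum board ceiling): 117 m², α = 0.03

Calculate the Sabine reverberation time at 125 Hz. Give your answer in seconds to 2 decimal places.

5.91 s

Equivalent absorption area: A = 18*0.01 + 158*0.05 + 117*0.01 + 117*0.03 = 12.760 m².
Volume V = 13 × 9 × 4 = 468 m³.
RT60 = 0.161 · V / A = 0.161 × 468 / 12.760 = 5.91 s.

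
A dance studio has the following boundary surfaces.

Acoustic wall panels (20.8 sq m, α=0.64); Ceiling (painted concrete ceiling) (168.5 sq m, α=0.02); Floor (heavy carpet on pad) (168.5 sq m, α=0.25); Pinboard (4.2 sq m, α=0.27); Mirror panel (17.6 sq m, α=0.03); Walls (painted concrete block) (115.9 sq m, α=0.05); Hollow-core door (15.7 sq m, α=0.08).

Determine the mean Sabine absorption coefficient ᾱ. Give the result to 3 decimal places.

Total surface area S = 511.2 sq m.
A = 20.8×0.64 + 168.5×0.02 + 168.5×0.25 + 4.2×0.27 + 17.6×0.03 + 115.9×0.05 + 15.7×0.08 = 67.520 sabins.
ᾱ = 67.520 / 511.2 = 0.132.

0.132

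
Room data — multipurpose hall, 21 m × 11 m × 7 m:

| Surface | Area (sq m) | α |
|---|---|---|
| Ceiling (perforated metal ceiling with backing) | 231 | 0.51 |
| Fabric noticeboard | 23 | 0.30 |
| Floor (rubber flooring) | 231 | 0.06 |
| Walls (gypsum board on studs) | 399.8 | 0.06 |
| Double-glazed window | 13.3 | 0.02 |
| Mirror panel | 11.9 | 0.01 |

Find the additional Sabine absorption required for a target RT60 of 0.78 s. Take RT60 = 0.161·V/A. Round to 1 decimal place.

170.8 sabins

Equivalent absorption area: A₁ = 231×0.51 + 23×0.30 + 231×0.06 + 399.8×0.06 + 13.3×0.02 + 11.9×0.01 = 162.943 sq m.
Target A₂ = 0.161·1617/0.78 = 333.765 sabins (V = 1617 m³).
ΔA = A₂ − A₁ = 333.765 − 162.943 = 170.8 sabins.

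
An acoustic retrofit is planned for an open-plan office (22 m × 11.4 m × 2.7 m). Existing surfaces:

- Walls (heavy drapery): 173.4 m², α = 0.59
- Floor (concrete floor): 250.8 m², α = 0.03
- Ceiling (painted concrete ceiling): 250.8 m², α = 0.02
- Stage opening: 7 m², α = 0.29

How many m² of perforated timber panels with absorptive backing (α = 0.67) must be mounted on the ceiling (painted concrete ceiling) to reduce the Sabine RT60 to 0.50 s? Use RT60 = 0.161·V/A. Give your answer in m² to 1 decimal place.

155.6

Equivalent absorption area: A₁ = 173.4·0.59 + 250.8·0.03 + 250.8·0.02 + 7·0.29 = 116.876 m².
V = 677.16 m³. Target absorption A₂ = 0.161 × 677.16 / 0.50 = 218.046 sabins.
ΔA needed = 218.046 − 116.876 = 101.170 sabins.
Net gain per m²: Δα = 0.67 − 0.02 = 0.65.
Area = ΔA/Δα = 101.170/0.65 = 155.6 m².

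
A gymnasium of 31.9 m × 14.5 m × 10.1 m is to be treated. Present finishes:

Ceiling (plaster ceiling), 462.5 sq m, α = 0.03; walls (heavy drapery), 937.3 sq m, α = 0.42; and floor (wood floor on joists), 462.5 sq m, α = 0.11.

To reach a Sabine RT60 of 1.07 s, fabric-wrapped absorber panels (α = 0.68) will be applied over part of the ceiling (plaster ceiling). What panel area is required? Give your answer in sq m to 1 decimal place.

376.2

Total absorption A₁ = 462.5×0.03 + 937.3×0.42 + 462.5×0.11
  = 13.875 + 393.666 + 50.875 = 458.416 sq m sabins.
V = 4671.755 m³. Target absorption A₂ = 0.161 × 4671.755 / 1.07 = 702.946 sabins.
Absorption to add: 702.946 − 458.416 = 244.530 sabins.
Each sq m of panel replacing the ceiling (plaster ceiling) adds (0.68 − 0.03) = 0.65 sabins.
Panel area = 244.530 / 0.65 = 376.2 sq m.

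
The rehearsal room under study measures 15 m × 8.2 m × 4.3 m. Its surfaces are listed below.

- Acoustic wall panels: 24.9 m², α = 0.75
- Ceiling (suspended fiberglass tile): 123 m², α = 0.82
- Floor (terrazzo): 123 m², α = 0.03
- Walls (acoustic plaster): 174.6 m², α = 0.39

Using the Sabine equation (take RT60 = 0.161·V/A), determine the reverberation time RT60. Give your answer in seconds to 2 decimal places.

0.45 sec

Total absorption A = 24.9·0.75 + 123·0.82 + 123·0.03 + 174.6·0.39
  = 18.675 + 100.860 + 3.690 + 68.094 = 191.319 m² sabins.
Volume V = 15 × 8.2 × 4.3 = 528.9 m³.
Sabine: RT60 = 0.161 × 528.9 / 191.319 = 0.45 s.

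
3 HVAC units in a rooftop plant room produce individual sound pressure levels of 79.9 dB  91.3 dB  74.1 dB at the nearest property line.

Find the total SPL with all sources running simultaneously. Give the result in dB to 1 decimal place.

Sum in the linear (power) domain: Σ 10^(Lᵢ/10) = 10^(79.9/10) + 10^(91.3/10) + 10^(74.1/10) = 1.472e+09.
Back to dB: 10·log₁₀ Σ = 91.7 dB.

91.7 dB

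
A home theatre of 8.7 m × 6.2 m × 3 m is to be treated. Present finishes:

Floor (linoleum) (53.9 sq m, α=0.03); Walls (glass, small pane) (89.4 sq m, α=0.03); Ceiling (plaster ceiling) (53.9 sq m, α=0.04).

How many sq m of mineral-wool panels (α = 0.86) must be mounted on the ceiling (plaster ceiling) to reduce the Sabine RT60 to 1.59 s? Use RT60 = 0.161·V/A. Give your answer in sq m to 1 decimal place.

A₁ = Σ Sᵢαᵢ = 53.9×0.03 + 89.4×0.03 + 53.9×0.04 = 6.455 sabins.
V = 161.82 m³. Target absorption A₂ = 0.161 × 161.82 / 1.59 = 16.386 sabins.
ΔA needed = 16.386 − 6.455 = 9.931 sabins.
Each sq m of panel replacing the ceiling (plaster ceiling) adds (0.86 − 0.04) = 0.82 sabins.
Area = ΔA/Δα = 9.931/0.82 = 12.1 sq m.

12.1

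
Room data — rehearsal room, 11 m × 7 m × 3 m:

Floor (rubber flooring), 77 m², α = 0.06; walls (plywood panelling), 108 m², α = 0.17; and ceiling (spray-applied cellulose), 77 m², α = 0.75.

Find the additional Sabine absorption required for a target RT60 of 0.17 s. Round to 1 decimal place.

138.0 sabins

A₁ = Σ Sᵢαᵢ = 77·0.06 + 108·0.17 + 77·0.75 = 80.730 sabins.
Target A₂ = 0.161·231/0.17 = 218.771 sabins (V = 231 m³).
ΔA = A₂ − A₁ = 218.771 − 80.730 = 138.0 sabins.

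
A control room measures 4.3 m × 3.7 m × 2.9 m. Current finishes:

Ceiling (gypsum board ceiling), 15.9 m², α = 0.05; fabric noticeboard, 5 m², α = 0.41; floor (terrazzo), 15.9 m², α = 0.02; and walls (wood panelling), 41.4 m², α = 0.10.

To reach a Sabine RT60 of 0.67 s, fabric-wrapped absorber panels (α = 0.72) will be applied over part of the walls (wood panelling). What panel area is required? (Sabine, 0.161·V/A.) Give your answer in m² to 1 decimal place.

6.1

Equivalent absorption area: A₁ = 15.9*0.05 + 5*0.41 + 15.9*0.02 + 41.4*0.10 = 7.303 m².
Required A₂ = 0.161·46.139/0.67 = 11.087 sabins.
ΔA needed = 11.087 − 7.303 = 3.784 sabins.
Net gain per m²: Δα = 0.72 − 0.10 = 0.62.
Area = ΔA/Δα = 3.784/0.62 = 6.1 m².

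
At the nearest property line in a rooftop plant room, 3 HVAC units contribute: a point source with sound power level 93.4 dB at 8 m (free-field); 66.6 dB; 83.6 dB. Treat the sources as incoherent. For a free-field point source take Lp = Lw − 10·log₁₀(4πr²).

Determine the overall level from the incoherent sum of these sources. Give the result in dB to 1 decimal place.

Source at 8 m: Lp = 93.4 − 10·log₁₀(4π·8²) = 93.4 − 10·log₁₀(804.248) = 64.3 dB.
Converting to relative power and adding: 10^(64.3/10) + 10^(66.6/10) + 10^(83.6/10) = 2.363e+08.
Back to dB: 10·log₁₀ Σ = 83.7 dB.

83.7 dB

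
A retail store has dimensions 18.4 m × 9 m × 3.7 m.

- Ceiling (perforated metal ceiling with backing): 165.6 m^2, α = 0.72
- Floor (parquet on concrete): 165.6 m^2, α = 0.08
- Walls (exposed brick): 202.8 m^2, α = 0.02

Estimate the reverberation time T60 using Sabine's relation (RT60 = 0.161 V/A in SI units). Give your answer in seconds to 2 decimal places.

0.72 sec

A = Σ Sᵢαᵢ = 165.6*0.72 + 165.6*0.08 + 202.8*0.02 = 136.536 sabins.
V = 18.4·9·3.7 = 612.72 m³.
Sabine: RT60 = 0.161 × 612.72 / 136.536 = 0.72 s.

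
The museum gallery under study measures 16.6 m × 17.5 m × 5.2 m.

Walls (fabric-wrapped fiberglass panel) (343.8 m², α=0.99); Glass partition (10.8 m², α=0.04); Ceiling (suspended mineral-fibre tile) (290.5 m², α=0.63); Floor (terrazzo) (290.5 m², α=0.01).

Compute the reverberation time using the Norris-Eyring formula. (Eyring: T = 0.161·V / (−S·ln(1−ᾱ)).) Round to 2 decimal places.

0.31 seconds

S = Σ Sᵢ = 935.6 m².
Σ(Sᵢαᵢ) = 343.8×0.99 + 10.8×0.04 + 290.5×0.63 + 290.5×0.01 = 526.714.
Mean coefficient ᾱ = A/S = 0.5630.
Eyring denominator: −S ln(1−ᾱ) = 774.510.
V = 16.6 × 17.5 × 5.2 = 1510.6 m³.
RT60 = 0.161 × 1510.6 / 774.510 = 0.31 s.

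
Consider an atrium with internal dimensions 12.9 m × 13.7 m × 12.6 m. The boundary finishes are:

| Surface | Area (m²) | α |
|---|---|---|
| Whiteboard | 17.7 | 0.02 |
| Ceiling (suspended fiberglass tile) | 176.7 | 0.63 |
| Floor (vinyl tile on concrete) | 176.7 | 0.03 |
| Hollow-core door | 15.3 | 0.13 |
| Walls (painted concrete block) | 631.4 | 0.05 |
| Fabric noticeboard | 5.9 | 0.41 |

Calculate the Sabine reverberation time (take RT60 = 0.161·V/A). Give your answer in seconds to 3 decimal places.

Summing Sᵢαᵢ: 0.354 + 111.321 + 5.301 + 1.989 + 31.570 + 2.419 → A = 152.954 sabins.
V = 12.9·13.7·12.6 = 2226.798 m³.
T = 0.161 V/A = 0.161·2226.798/152.954 = 2.344 s.

2.344 sec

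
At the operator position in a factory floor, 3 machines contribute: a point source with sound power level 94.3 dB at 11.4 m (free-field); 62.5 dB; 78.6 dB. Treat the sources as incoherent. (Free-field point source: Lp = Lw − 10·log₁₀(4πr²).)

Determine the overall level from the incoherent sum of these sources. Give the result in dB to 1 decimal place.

78.8 dB

Source at 11.4 m: Lp = 94.3 − 10·log₁₀(4π·11.4²) = 94.3 − 10·log₁₀(1633.126) = 62.2 dB.
Converting to relative power and adding: 10^(62.2/10) + 10^(62.5/10) + 10^(78.6/10) = 7.588e+07.
L_total = 10·log₁₀(7.588e+07) = 78.8 dB.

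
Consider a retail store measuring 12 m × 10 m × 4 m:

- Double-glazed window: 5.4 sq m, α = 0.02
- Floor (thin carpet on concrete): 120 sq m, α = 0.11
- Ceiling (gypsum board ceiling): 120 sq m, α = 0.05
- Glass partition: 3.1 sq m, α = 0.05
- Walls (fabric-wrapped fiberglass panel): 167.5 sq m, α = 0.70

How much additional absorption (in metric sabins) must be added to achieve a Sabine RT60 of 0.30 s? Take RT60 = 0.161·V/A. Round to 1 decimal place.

Equivalent absorption area: A₁ = 5.4×0.02 + 120×0.11 + 120×0.05 + 3.1×0.05 + 167.5×0.70 = 136.713 sq m.
V = 480 m³. Required absorption A₂ = 0.161 × 480 / 0.30 = 257.600 sabins.
ΔA = A₂ − A₁ = 257.600 − 136.713 = 120.9 sabins.

120.9 sabins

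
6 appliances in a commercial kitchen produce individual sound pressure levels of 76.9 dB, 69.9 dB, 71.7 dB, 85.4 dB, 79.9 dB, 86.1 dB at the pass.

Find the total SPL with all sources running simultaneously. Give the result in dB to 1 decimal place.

89.7 dB

Σ 10^(Lᵢ/10) = 9.254e+08.
L_total = 10·log₁₀(9.254e+08) = 89.7 dB.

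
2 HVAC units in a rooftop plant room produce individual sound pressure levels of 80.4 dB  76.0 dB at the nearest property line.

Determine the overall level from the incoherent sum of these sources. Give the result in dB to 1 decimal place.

81.7 dB

Converting to relative power and adding: 10^(80.4/10) + 10^(76.0/10) = 1.495e+08.
Back to dB: 10·log₁₀ Σ = 81.7 dB.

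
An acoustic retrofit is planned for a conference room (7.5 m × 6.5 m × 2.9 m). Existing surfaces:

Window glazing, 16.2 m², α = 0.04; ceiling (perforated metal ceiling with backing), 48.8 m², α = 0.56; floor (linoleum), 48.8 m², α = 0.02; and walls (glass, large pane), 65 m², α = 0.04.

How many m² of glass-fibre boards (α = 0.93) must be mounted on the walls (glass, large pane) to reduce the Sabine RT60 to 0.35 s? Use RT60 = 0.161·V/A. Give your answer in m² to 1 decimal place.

37.6

A₁ = Σ Sᵢαᵢ = 16.2·0.04 + 48.8·0.56 + 48.8·0.02 + 65·0.04 = 31.552 sabins.
V = 141.375 m³. Target absorption A₂ = 0.161 × 141.375 / 0.35 = 65.033 sabins.
Absorption to add: 65.033 − 31.552 = 33.481 sabins.
Each m² of panel replacing the walls (glass, large pane) adds (0.93 − 0.04) = 0.89 sabins.
Panel area = 33.481 / 0.89 = 37.6 m².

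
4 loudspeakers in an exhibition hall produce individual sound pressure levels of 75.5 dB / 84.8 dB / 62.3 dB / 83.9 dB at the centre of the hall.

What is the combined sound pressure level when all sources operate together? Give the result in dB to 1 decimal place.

87.7 dB

Σ 10^(Lᵢ/10) = 5.846e+08.
Combined level = 10 log₁₀(5.846e+08) = 87.7 dB.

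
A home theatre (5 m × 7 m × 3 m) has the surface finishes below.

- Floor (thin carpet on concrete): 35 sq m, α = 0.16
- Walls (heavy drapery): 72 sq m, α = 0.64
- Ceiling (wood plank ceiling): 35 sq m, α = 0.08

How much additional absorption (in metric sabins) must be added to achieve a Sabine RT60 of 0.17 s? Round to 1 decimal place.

Summing Sᵢαᵢ: 5.600 + 46.080 + 2.800 → A₁ = 54.480 sabins.
For T = 0.17 s, need A₂ = 0.161·V/T = 0.161·105/0.17 = 99.441 sabins.
Additional absorption ΔA = 99.441 − 54.480 = 45.0 sabins.

45.0 sabins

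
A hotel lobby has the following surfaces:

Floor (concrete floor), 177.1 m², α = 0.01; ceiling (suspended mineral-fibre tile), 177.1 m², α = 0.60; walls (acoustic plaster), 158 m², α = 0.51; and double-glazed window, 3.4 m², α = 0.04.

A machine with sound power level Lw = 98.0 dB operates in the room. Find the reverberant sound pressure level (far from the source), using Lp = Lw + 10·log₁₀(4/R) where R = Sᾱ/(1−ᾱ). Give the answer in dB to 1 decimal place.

79.3 dB

A = 188.747 sabins; S = 515.6 m².
ᾱ = 0.3661, so room constant R = A/(1−ᾱ) = 297.755 m².
Lp = 98.0 + 10·log₁₀(4/297.755) = 98.0 + (-18.72) = 79.3 dB.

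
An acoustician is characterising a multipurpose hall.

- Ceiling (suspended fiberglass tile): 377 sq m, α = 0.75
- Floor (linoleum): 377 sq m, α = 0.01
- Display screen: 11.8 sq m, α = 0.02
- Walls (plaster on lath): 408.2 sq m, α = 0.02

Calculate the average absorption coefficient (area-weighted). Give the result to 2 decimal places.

0.25

Total surface area S = 1174.0 sq m.
A = 377·0.75 + 377·0.01 + 11.8·0.02 + 408.2·0.02 = 294.920 sabins.
ᾱ = A/S = 0.25.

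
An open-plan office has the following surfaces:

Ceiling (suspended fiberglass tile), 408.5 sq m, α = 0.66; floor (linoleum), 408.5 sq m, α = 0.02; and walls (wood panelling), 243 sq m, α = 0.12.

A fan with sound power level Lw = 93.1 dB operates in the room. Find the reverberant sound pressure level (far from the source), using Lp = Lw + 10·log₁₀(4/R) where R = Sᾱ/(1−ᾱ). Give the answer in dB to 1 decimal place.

72.8 dB

A = 306.940 sabins; S = 1060.0 sq m.
ᾱ = 306.940/1060.0 = 0.2896; R = Sᾱ/(1−ᾱ) = 306.940/(1−0.2896) = 432.066 sq m.
Lp = Lw + 10 log₁₀(4/R) = 93.1 -20.33 = 72.8 dB.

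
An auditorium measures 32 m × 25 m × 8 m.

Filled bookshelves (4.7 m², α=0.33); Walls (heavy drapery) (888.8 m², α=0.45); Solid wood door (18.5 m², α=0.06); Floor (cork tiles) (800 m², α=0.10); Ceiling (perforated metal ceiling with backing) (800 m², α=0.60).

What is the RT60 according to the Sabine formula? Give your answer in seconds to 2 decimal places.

1.07 seconds

Summing Sᵢαᵢ: 1.551 + 399.960 + 1.110 + 80.000 + 480.000 → A = 962.621 sabins.
Volume V = 32 × 25 × 8 = 6400 m³.
RT60 = 0.161 · V / A = 0.161 × 6400 / 962.621 = 1.07 s.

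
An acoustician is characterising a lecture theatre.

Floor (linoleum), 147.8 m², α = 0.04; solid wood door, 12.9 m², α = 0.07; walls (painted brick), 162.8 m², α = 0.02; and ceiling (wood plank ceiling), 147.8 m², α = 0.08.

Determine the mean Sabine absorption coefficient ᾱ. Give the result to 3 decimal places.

S = Σ Sᵢ = 147.8 + 12.9 + 162.8 + 147.8 = 471.3 m².
A = 147.8×0.04 + 12.9×0.07 + 162.8×0.02 + 147.8×0.08 = 21.895 sabins.
ᾱ = A/S = 0.046.

0.046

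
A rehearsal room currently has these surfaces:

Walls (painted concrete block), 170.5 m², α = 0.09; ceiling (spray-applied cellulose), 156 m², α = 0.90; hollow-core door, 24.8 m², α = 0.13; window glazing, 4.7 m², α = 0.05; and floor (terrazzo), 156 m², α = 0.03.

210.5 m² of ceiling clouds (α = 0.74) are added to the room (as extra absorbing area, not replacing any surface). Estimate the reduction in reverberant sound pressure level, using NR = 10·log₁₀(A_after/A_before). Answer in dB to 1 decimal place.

2.9 dB

Total absorption A_before = 170.5*0.09 + 156*0.90 + 24.8*0.13 + 4.7*0.05 + 156*0.03
  = 15.345 + 140.400 + 3.224 + 0.235 + 4.680 = 163.884 m² sabins.
Treatment contributes 210.5·0.74 = 155.770 sabins.
A_after = 163.884 + 155.770 = 319.654 sabins.
Reduction = 10 log₁₀(A_after/A_before) = 10 log₁₀(1.9505) = 2.9 dB.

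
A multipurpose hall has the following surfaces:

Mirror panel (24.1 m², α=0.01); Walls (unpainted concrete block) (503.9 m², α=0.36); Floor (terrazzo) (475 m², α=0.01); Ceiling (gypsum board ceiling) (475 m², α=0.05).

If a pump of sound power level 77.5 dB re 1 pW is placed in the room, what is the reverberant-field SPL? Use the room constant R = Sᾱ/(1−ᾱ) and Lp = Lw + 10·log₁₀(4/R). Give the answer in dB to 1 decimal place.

59.6 dB

Σ(Sᵢαᵢ) = 24.1·0.01 + 503.9·0.36 + 475·0.01 + 475·0.05 = 210.145; total area S = 1478.0 m².
ᾱ = 0.1422, so room constant R = A/(1−ᾱ) = 244.981 m².
Lp = Lw + 10 log₁₀(4/R) = 77.5 -17.87 = 59.6 dB.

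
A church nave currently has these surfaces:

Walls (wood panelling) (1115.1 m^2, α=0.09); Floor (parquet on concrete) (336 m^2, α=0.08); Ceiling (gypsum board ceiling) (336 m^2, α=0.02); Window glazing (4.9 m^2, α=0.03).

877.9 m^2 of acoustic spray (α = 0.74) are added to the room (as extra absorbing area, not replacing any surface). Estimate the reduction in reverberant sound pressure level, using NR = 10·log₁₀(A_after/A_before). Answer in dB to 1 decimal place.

A_before = Σ Sᵢαᵢ = 1115.1×0.09 + 336×0.08 + 336×0.02 + 4.9×0.03 = 134.106 sabins.
Added absorption = 877.9 × 0.74 = 649.646 sabins.
A_after = 134.106 + 649.646 = 783.752 sabins.
Reduction = 10 log₁₀(A_after/A_before) = 10 log₁₀(5.8443) = 7.7 dB.

7.7 dB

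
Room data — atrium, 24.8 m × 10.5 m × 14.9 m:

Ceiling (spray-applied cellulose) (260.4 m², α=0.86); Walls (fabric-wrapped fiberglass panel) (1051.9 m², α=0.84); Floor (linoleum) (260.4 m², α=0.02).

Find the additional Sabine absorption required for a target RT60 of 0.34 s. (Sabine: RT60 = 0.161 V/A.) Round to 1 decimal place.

724.5 sabins

Equivalent absorption area: A₁ = 260.4×0.86 + 1051.9×0.84 + 260.4×0.02 = 1112.748 m².
V = 3879.96 m³. Required absorption A₂ = 0.161 × 3879.96 / 0.34 = 1837.275 sabins.
Shortfall: 1837.275 − 1112.748 = 724.5 sabins.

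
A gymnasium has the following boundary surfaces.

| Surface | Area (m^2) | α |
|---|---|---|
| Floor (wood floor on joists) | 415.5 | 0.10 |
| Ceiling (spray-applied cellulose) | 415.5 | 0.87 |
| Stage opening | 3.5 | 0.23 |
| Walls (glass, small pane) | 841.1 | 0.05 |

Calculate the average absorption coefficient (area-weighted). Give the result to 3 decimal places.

S = Σ Sᵢ = 415.5 + 415.5 + 3.5 + 841.1 = 1675.6 m^2.
Weighted sum Σ Sα = 445.895.
ᾱ = 445.895 / 1675.6 = 0.266.

0.266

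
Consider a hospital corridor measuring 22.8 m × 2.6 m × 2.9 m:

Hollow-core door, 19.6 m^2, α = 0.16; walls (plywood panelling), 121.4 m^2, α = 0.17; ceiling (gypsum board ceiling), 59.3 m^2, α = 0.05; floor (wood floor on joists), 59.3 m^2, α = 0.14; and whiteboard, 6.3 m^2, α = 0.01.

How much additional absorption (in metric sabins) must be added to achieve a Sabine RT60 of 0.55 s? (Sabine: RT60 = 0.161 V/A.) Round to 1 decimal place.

15.2 sabins

Equivalent absorption area: A₁ = 19.6*0.16 + 121.4*0.17 + 59.3*0.05 + 59.3*0.14 + 6.3*0.01 = 35.104 m^2.
V = 171.912 m³. Required absorption A₂ = 0.161 × 171.912 / 0.55 = 50.323 sabins.
ΔA = A₂ − A₁ = 50.323 − 35.104 = 15.2 sabins.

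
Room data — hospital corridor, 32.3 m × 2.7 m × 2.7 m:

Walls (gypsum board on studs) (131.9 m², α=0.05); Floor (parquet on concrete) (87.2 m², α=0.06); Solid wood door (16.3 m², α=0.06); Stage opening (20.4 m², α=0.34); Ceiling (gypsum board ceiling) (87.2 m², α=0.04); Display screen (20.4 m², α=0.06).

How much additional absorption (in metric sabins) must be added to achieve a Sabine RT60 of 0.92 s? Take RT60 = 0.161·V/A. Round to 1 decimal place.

16.8 sabins

Total absorption A₁ = 131.9×0.05 + 87.2×0.06 + 16.3×0.06 + 20.4×0.34 + 87.2×0.04 + 20.4×0.06
  = 6.595 + 5.232 + 0.978 + 6.936 + 3.488 + 1.224 = 24.453 m² sabins.
Target A₂ = 0.161·235.467/0.92 = 41.207 sabins (V = 235.467 m³).
Additional absorption ΔA = 41.207 − 24.453 = 16.8 sabins.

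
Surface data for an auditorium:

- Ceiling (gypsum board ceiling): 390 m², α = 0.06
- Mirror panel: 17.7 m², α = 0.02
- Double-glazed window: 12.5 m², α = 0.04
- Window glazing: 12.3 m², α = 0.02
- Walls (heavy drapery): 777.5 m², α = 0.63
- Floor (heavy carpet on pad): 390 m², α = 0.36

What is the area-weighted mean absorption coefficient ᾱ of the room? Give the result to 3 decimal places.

0.409

Total surface area S = 1600.0 m².
Weighted sum Σ Sα = 654.725.
ᾱ = A/S = 0.409.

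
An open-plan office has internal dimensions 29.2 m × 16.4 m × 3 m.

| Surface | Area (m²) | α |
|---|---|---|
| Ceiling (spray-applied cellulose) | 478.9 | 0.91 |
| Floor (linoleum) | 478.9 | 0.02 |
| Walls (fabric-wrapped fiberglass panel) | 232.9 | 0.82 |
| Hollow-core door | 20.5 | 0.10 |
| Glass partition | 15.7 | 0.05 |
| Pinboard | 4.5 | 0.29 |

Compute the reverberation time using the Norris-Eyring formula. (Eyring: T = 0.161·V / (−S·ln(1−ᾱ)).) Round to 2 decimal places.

Total surface area S = 478.9 + 478.9 + 232.9 + 20.5 + 15.7 + 4.5 = 1231.4 m².
Σ(Sᵢαᵢ) = 478.9·0.91 + 478.9·0.02 + 232.9·0.82 + 20.5·0.10 + 15.7·0.05 + 4.5·0.29 = 640.495.
Mean coefficient ᾱ = A/S = 0.5201.
Eyring denominator: −S ln(1−ᾱ) = 904.066.
V = 29.2 × 16.4 × 3 = 1436.64 m³.
RT60 = 0.161 × 1436.64 / 904.066 = 0.26 s.

0.26 s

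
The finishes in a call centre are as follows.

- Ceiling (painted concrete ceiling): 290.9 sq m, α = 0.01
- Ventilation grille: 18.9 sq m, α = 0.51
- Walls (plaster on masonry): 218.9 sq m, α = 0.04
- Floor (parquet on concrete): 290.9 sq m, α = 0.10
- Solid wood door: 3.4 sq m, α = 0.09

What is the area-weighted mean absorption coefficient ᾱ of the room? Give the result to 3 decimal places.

S = Σ Sᵢ = 290.9 + 18.9 + 218.9 + 290.9 + 3.4 = 823.0 sq m.
Weighted sum Σ Sα = 50.700.
ᾱ = A/S = 0.062.

0.062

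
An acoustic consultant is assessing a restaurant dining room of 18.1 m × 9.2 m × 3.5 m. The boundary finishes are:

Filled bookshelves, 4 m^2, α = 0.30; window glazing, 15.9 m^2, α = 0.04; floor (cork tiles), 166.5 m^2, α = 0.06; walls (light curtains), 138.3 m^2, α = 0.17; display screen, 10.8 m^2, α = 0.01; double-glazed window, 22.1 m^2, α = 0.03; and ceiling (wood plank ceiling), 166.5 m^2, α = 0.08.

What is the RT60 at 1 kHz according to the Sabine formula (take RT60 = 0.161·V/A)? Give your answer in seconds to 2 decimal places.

A = Σ Sᵢαᵢ = 4×0.30 + 15.9×0.04 + 166.5×0.06 + 138.3×0.17 + 10.8×0.01 + 22.1×0.03 + 166.5×0.08 = 49.428 sabins.
Room volume: 582.82 m³.
RT60 = 0.161 · V / A = 0.161 × 582.82 / 49.428 = 1.90 s.

1.90 s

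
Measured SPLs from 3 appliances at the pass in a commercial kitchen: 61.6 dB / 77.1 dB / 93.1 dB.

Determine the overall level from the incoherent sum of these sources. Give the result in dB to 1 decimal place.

93.2 dB

Sum in the linear (power) domain: Σ 10^(Lᵢ/10) = 10^(61.6/10) + 10^(77.1/10) + 10^(93.1/10) = 2.094e+09.
Back to dB: 10·log₁₀ Σ = 93.2 dB.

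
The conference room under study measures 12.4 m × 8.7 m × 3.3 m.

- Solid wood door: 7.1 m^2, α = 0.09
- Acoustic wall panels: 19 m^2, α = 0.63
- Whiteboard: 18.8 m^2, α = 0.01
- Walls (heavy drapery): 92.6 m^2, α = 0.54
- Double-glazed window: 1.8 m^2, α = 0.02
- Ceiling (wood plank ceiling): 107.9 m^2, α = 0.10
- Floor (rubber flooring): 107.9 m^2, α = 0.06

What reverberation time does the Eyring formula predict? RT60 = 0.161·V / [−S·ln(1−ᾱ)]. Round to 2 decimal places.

0.63 s

S = Σ Sᵢ = 355.1 m^2.
Absorption A = 7.1·0.09 + 19·0.63 + 18.8·0.01 + 92.6·0.54 + 1.8·0.02 + 107.9·0.10 + 107.9·0.06 = 80.101 sabins.
Mean coefficient ᾱ = A/S = 0.2256.
−S·ln(1−ᾱ) = −355.1 × ln(1 − 0.2256) = 90.787.
V = 12.4 × 8.7 × 3.3 = 356.004 m³.
T = 0.161·V/[−S·ln(1−ᾱ)] = 0.161·356.004/90.787 = 0.63 s.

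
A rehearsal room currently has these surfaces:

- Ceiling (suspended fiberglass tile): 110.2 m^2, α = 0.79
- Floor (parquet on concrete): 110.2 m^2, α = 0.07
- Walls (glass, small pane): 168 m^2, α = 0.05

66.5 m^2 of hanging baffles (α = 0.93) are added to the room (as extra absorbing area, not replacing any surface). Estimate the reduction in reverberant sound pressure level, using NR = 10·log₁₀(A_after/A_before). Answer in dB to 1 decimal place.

Total absorption A_before = 110.2·0.79 + 110.2·0.07 + 168·0.05
  = 87.058 + 7.714 + 8.400 = 103.172 m^2 sabins.
Added absorption = 66.5 × 0.93 = 61.845 sabins.
A_after = 103.172 + 61.845 = 165.017 sabins.
NR = 10·log₁₀(165.017/103.172) = 2.0 dB.

2.0 dB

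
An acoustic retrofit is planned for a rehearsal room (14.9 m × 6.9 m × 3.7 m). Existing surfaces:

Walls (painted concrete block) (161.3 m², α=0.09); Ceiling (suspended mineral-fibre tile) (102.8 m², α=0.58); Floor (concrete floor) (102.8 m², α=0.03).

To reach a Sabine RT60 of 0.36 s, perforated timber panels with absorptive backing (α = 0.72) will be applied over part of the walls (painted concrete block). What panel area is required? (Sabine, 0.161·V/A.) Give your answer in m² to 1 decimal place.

Total absorption A₁ = 161.3·0.09 + 102.8·0.58 + 102.8·0.03
  = 14.517 + 59.624 + 3.084 = 77.225 m² sabins.
V = 380.397 m³. Target absorption A₂ = 0.161 × 380.397 / 0.36 = 170.122 sabins.
Absorption to add: 170.122 − 77.225 = 92.897 sabins.
Each m² of panel replacing the walls (painted concrete block) adds (0.72 − 0.09) = 0.63 sabins.
Panel area = 92.897 / 0.63 = 147.5 m².

147.5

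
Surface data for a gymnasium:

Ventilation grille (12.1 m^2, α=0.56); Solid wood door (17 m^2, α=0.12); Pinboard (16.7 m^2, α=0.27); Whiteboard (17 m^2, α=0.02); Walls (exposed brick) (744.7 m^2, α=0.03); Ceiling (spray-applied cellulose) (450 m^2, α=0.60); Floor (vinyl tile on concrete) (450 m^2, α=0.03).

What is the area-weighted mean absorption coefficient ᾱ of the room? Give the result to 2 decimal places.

S = Σ Sᵢ = 12.1 + 17 + 16.7 + 17 + 744.7 + 450 + 450 = 1707.5 m^2.
A = 12.1·0.56 + 17·0.12 + 16.7·0.27 + 17·0.02 + 744.7·0.03 + 450·0.60 + 450·0.03 = 319.506 sabins.
ᾱ = A/S = 0.19.

0.19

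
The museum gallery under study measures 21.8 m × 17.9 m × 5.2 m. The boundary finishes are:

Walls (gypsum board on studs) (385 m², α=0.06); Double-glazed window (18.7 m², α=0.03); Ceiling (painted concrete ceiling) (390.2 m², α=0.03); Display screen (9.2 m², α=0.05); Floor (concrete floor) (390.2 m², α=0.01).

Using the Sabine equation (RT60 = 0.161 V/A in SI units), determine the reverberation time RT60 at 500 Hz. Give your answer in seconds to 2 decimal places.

Equivalent absorption area: A = 385×0.06 + 18.7×0.03 + 390.2×0.03 + 9.2×0.05 + 390.2×0.01 = 39.729 m².
V = 21.8·17.9·5.2 = 2029.144 m³.
T = 0.161 V/A = 0.161·2029.144/39.729 = 8.22 s.

8.22 s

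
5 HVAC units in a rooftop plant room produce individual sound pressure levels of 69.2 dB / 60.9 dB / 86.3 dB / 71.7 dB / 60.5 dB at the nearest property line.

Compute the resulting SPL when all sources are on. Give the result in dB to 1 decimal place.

Σ 10^(Lᵢ/10) = 4.52e+08.
L_total = 10·log₁₀(4.52e+08) = 86.6 dB.

86.6 dB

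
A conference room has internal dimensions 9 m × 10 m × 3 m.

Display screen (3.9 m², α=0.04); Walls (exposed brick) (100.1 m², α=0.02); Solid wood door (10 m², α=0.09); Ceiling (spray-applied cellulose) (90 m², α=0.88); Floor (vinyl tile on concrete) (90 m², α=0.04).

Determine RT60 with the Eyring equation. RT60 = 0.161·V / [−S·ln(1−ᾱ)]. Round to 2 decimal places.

0.43 seconds

Total surface area S = 3.9 + 100.1 + 10 + 90 + 90 = 294.0 m².
Absorption A = 3.9×0.04 + 100.1×0.02 + 10×0.09 + 90×0.88 + 90×0.04 = 85.858 sabins.
Mean coefficient ᾱ = A/S = 0.2920.
−S·ln(1−ᾱ) = −294.0 × ln(1 − 0.2920) = 101.521.
V = 9 × 10 × 3 = 270 m³.
RT60 = 0.161 × 270 / 101.521 = 0.43 s.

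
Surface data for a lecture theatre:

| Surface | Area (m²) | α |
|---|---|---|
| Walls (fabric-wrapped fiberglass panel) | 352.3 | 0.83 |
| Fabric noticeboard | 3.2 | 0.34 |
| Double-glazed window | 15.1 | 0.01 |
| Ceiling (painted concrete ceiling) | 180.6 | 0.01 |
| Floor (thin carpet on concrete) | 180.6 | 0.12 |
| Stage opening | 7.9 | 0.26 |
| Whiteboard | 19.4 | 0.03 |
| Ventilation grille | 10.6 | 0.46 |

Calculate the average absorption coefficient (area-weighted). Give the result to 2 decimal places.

0.42

Total surface area S = 769.7 m².
Weighted sum Σ Sα = 324.638.
ᾱ = 324.638 / 769.7 = 0.42.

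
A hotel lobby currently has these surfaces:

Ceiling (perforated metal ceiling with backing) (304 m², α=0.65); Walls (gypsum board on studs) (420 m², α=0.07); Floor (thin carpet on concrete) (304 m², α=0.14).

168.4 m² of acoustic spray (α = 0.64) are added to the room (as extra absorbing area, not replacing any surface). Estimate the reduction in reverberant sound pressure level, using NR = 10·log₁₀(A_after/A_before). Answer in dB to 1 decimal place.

Summing Sᵢαᵢ: 197.600 + 29.400 + 42.560 → A_before = 269.560 sabins.
Treatment contributes 168.4·0.64 = 107.776 sabins.
A_after = 269.560 + 107.776 = 377.336 sabins.
NR = 10·log₁₀(377.336/269.560) = 1.5 dB.

1.5 dB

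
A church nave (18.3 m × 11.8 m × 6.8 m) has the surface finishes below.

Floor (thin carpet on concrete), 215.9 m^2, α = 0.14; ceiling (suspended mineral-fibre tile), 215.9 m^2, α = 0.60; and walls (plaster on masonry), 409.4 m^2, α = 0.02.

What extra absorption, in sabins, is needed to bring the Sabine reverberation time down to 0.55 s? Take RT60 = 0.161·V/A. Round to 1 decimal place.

A₁ = Σ Sᵢαᵢ = 215.9·0.14 + 215.9·0.60 + 409.4·0.02 = 167.954 sabins.
V = 1468.392 m³. Required absorption A₂ = 0.161 × 1468.392 / 0.55 = 429.838 sabins.
ΔA = A₂ − A₁ = 429.838 − 167.954 = 261.9 sabins.

261.9 sabins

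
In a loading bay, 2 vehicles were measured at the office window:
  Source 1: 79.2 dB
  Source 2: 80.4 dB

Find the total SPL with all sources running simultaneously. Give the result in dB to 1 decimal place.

Σ 10^(Lᵢ/10) = 1.928e+08.
Combined level = 10 log₁₀(1.928e+08) = 82.9 dB.

82.9 dB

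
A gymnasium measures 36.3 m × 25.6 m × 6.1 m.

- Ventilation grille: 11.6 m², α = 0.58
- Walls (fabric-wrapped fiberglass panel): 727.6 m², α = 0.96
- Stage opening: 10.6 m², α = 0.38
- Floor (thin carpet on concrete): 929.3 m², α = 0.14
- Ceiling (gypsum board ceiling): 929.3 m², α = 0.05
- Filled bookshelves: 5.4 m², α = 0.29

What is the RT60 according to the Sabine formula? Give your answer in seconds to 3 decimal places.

Total absorption A = 11.6*0.58 + 727.6*0.96 + 10.6*0.38 + 929.3*0.14 + 929.3*0.05 + 5.4*0.29
  = 6.728 + 698.496 + 4.028 + 130.102 + 46.465 + 1.566 = 887.385 m² sabins.
Room volume: 5668.608 m³.
Sabine: RT60 = 0.161 × 5668.608 / 887.385 = 1.028 s.

1.028 sec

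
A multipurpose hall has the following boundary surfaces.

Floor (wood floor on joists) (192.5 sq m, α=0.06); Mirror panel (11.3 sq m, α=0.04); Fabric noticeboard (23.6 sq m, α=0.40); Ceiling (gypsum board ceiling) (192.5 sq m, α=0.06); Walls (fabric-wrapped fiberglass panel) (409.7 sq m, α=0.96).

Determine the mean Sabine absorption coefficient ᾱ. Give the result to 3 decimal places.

Total surface area S = 829.6 sq m.
A = 192.5×0.06 + 11.3×0.04 + 23.6×0.40 + 192.5×0.06 + 409.7×0.96 = 426.304 sabins.
ᾱ = A/S = 0.514.

0.514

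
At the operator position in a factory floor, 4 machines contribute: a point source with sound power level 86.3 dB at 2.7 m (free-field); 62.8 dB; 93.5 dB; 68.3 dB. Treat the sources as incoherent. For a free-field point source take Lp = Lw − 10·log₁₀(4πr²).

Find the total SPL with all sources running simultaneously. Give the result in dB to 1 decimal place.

Source at 2.7 m: Lp = 86.3 − 10·log₁₀(4π·2.7²) = 86.3 − 10·log₁₀(91.609) = 66.7 dB.
Converting to relative power and adding: 10^(66.7/10) + 10^(62.8/10) + 10^(93.5/10) + 10^(68.3/10) = 2.252e+09.
Back to dB: 10·log₁₀ Σ = 93.5 dB.

93.5 dB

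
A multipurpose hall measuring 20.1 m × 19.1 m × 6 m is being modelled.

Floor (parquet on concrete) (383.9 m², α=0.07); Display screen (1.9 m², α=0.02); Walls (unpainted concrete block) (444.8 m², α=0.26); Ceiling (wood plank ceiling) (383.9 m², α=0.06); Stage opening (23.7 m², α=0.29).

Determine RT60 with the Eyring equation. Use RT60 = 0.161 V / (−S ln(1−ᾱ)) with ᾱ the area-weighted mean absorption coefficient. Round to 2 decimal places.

2.00 s

S = Σ Sᵢ = 1238.2 m².
Absorption A = 383.9×0.07 + 1.9×0.02 + 444.8×0.26 + 383.9×0.06 + 23.7×0.29 = 172.466 sabins.
ᾱ = 172.466 / 1238.2 = 0.1393.
Eyring denominator: −S ln(1−ᾱ) = 185.741.
V = 20.1 × 19.1 × 6 = 2303.46 m³.
RT60 = 0.161 × 2303.46 / 185.741 = 2.00 s.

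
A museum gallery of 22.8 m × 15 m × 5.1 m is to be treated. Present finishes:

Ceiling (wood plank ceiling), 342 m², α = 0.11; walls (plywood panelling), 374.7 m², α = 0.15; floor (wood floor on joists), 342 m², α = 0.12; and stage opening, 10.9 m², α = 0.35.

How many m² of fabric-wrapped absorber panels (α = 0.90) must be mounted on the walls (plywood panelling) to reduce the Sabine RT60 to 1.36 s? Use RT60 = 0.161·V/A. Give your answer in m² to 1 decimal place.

90.4

Total absorption A₁ = 342*0.11 + 374.7*0.15 + 342*0.12 + 10.9*0.35
  = 37.620 + 56.205 + 41.040 + 3.815 = 138.680 m² sabins.
Required A₂ = 0.161·1744.2/1.36 = 206.483 sabins.
Absorption to add: 206.483 − 138.680 = 67.803 sabins.
Net gain per m²: Δα = 0.90 − 0.15 = 0.75.
Panel area = 67.803 / 0.75 = 90.4 m².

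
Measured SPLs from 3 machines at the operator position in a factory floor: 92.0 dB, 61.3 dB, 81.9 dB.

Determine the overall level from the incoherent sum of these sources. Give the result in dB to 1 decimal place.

92.4 dB

Σ 10^(Lᵢ/10) = 1.741e+09.
Combined level = 10 log₁₀(1.741e+09) = 92.4 dB.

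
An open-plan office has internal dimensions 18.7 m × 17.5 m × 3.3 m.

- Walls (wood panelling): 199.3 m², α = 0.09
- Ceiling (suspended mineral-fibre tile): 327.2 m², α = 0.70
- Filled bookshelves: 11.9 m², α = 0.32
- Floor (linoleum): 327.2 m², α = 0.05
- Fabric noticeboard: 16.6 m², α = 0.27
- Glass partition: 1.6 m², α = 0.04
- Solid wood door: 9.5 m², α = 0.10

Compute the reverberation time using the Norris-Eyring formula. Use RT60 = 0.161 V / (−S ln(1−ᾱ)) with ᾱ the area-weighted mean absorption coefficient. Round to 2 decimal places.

0.53 sec

S = Σ Sᵢ = 893.3 m².
Absorption A = 199.3·0.09 + 327.2·0.70 + 11.9·0.32 + 327.2·0.05 + 16.6·0.27 + 1.6·0.04 + 9.5·0.10 = 272.641 sabins.
ᾱ = 272.641 / 893.3 = 0.3052.
Eyring denominator: −S ln(1−ᾱ) = 325.278.
V = 18.7 × 17.5 × 3.3 = 1079.925 m³.
RT60 = 0.161 × 1079.925 / 325.278 = 0.53 s.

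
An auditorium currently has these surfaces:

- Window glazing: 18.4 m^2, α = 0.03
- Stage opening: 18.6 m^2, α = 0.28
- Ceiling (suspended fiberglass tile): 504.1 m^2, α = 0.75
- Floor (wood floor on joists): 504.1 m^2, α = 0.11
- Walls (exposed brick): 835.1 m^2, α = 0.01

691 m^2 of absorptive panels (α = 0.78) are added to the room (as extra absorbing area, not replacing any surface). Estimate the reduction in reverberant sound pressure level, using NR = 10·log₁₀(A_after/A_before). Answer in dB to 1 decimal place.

3.4 dB

Equivalent absorption area: A_before = 18.4*0.03 + 18.6*0.28 + 504.1*0.75 + 504.1*0.11 + 835.1*0.01 = 447.637 m^2.
Added absorption = 691 × 0.78 = 538.980 sabins.
A_after = 447.637 + 538.980 = 986.617 sabins.
Reduction = 10 log₁₀(A_after/A_before) = 10 log₁₀(2.2041) = 3.4 dB.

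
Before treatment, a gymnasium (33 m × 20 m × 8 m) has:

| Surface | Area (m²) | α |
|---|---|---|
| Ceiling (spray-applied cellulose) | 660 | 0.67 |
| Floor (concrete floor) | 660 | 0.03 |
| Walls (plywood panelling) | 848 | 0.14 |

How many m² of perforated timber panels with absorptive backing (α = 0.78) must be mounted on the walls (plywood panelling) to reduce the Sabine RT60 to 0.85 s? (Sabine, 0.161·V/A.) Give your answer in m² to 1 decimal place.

655.3

Total absorption A₁ = 660·0.67 + 660·0.03 + 848·0.14
  = 442.200 + 19.800 + 118.720 = 580.720 m² sabins.
Required A₂ = 0.161·5280/0.85 = 1000.094 sabins.
Absorption to add: 1000.094 − 580.720 = 419.374 sabins.
Each m² of panel replacing the walls (plywood panelling) adds (0.78 − 0.14) = 0.64 sabins.
Panel area = 419.374 / 0.64 = 655.3 m².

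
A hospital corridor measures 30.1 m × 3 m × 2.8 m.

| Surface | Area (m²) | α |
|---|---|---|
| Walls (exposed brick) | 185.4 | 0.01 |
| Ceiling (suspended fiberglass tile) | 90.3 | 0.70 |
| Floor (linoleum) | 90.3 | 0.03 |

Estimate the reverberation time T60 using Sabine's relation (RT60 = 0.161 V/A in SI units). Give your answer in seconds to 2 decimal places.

0.60 sec

A = Σ Sᵢαᵢ = 185.4*0.01 + 90.3*0.70 + 90.3*0.03 = 67.773 sabins.
V = 30.1·3·2.8 = 252.84 m³.
Sabine: RT60 = 0.161 × 252.84 / 67.773 = 0.60 s.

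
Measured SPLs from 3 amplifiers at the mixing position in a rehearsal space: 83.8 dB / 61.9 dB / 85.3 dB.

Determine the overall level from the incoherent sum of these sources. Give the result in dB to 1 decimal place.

Σ 10^(Lᵢ/10) = 5.803e+08.
Combined level = 10 log₁₀(5.803e+08) = 87.6 dB.

87.6 dB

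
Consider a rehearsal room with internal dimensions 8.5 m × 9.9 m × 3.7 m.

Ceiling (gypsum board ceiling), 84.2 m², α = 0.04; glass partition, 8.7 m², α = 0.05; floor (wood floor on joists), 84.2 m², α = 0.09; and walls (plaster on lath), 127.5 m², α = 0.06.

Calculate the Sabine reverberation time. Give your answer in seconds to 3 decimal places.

Equivalent absorption area: A = 84.2·0.04 + 8.7·0.05 + 84.2·0.09 + 127.5·0.06 = 19.031 m².
V = 8.5·9.9·3.7 = 311.355 m³.
RT60 = 0.161 · V / A = 0.161 × 311.355 / 19.031 = 2.634 s.

2.634 s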